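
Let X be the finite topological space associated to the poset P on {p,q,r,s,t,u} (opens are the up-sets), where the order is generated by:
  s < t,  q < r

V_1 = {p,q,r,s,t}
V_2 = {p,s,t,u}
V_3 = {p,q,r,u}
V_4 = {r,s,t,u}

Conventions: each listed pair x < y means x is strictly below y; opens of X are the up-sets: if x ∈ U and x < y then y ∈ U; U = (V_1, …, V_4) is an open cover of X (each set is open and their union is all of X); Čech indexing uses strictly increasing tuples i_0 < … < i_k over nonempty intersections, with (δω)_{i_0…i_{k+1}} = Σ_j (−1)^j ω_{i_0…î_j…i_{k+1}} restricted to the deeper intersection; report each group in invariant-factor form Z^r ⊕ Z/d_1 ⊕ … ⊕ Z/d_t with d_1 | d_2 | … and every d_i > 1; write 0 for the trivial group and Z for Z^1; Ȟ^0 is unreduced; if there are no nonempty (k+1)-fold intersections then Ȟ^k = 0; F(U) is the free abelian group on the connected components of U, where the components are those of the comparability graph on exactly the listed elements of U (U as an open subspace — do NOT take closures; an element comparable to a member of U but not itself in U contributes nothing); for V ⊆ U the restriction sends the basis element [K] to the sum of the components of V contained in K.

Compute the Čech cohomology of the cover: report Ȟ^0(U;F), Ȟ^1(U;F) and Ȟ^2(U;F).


nonempty overlaps:
  V12={p,s,t} V13={p,q,r} V14={r,s,t} V23={p,u} V24={s,t,u} V34={r,u}
  V123={p} V124={s,t} V134={r} V234={u}
components per intersection:
  V1: {p} {q,r} {s,t}
  V2: {p} {s,t} {u}
  V3: {p} {q,r} {u}
  V4: {r} {s,t} {u}
  V12: {p} {s,t}
  V13: {p} {q,r}
  V14: {r} {s,t}
  V23: {p} {u}
  V24: {s,t} {u}
  V34: {r} {u}
  V123: {p}
  V124: {s,t}
  V134: {r}
  V234: {u}
C dims 12,12,4; δ0: rk 8, SNF 1^8; δ1: rk 4, SNF 1^4
degree 0: 12−8−0 = 4 → Ȟ^0 ≅ Z^4
degree 1: 12−4−8 = 0 → Ȟ^1 ≅ 0
degree 2: 4−0−4 = 0 → Ȟ^2 ≅ 0

Ȟ^0 ≅ Z^4, Ȟ^1 ≅ 0 and Ȟ^2 ≅ 0


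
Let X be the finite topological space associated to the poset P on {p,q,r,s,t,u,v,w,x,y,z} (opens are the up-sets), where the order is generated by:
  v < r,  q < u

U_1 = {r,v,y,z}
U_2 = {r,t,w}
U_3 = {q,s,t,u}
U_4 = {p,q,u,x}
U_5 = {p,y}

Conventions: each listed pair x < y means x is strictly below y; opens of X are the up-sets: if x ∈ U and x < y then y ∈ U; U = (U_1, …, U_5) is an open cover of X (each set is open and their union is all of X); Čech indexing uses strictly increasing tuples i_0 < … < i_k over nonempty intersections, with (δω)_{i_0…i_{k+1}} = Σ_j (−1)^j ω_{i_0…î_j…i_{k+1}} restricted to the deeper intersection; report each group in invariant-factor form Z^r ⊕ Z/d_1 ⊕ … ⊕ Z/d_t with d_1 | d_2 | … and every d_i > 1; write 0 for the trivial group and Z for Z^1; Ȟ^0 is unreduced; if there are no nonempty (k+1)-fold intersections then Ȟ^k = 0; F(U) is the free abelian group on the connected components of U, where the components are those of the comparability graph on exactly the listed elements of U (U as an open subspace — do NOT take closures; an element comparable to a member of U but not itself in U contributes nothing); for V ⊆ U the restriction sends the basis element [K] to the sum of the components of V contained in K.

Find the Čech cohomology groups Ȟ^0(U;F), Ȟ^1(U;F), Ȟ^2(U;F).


Ȟ^0 ≅ Z^9, Ȟ^1 ≅ 0, Ȟ^2 ≅ 0

cover nerve:
  U12={r} U15={y} U23={t} U34={q,u} U45={p}
components per intersection:
  U1: {r,v} {y} {z}
  U2: {r} {t} {w}
  U3: {q,u} {s} {t}
  U4: {p} {q,u} {x}
  U5: {p} {y}
  U12: {r}
  U15: {y}
  U23: {t}
  U34: {q,u}
  U45: {p}
C dims 14,5; δ0: rk 5, SNF 1^5
Ȟ^0: (14−5)−0=9 ⇒ Z^9
Ȟ^1: (5−0)−5=0 ⇒ 0
Ȟ^2: (0−0)−0=0 ⇒ 0


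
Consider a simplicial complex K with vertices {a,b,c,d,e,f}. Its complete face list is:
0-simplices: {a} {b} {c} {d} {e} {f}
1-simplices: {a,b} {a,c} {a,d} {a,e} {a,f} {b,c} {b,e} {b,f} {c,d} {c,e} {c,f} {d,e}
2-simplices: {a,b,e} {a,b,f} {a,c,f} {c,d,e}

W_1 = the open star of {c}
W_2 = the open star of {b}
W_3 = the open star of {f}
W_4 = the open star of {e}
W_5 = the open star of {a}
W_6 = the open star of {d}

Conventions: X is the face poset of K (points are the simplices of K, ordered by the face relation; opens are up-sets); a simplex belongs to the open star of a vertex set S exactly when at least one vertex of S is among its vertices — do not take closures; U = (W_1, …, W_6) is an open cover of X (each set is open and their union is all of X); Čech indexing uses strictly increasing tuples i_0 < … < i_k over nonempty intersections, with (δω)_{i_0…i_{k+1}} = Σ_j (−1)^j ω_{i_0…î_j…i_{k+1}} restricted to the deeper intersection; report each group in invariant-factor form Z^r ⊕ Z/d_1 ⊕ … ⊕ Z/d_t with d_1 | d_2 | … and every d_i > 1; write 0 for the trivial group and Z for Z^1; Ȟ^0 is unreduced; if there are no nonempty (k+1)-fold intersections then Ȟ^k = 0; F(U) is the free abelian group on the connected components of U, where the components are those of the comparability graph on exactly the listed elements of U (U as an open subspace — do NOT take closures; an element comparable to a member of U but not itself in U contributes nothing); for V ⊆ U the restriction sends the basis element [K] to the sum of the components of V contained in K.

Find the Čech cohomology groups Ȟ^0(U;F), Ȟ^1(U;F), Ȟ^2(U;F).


Ȟ^0(U;F) ≅ Z,  Ȟ^1(U;F) ≅ Z^3,  Ȟ^2(U;F) ≅ 0

intersection data:
  W1={{c},{a,c},{b,c},{c,d},{c,e},{c,f},{a,c,f},{c,d,e}} W2={{b},{a,b},{b,c},{b,e},{b,f},{a,b,e},{a,b,f}} W3={{f},{a,f},{b,f},{c,f},{a,b,f},{a,c,f}} W4={{e},{a,e},{b,e},{c,e},{d,e},{a,b,e},{c,d,e}} W5={{a},{a,b},{a,c},{a,d},{a,e},{a,f},{a,b,e},{a,b,f},{a,c,f}} W6={{d},{a,d},{c,d},{d,e},{c,d,e}}
  W12={{b,c}} W13={{c,f},{a,c,f}} W14={{c,e},{c,d,e}} W15={{a,c},{a,c,f}} W16={{c,d},{c,d,e}} W23={{b,f},{a,b,f}} W24={{b,e},{a,b,e}} W25={{a,b},{a,b,e},{a,b,f}} W35={{a,f},{a,b,f},{a,c,f}} W45={{a,e},{a,b,e}} W46={{d,e},{c,d,e}} W56={{a,d}}
  W135={{a,c,f}} W146={{c,d,e}} W235={{a,b,f}} W245={{a,b,e}}
components per intersection:
  W1: {{c},{a,c},{b,c},{c,d},{c,e},{c,f},{a,c,f},{c,d,e}}
  W2: {{b},{a,b},{b,c},{b,e},{b,f},{a,b,e},{a,b,f}}
  W3: {{f},{a,f},{b,f},{c,f},{a,b,f},{a,c,f}}
  W4: {{e},{a,e},{b,e},{c,e},{d,e},{a,b,e},{c,d,e}}
  W5: {{a},{a,b},{a,c},{a,d},{a,e},{a,f},{a,b,e},{a,b,f},{a,c,f}}
  W6: {{d},{a,d},{c,d},{d,e},{c,d,e}}
  W12: {{b,c}}
  W13: {{c,f},{a,c,f}}
  W14: {{c,e},{c,d,e}}
  W15: {{a,c},{a,c,f}}
  W16: {{c,d},{c,d,e}}
  W23: {{b,f},{a,b,f}}
  W24: {{b,e},{a,b,e}}
  W25: {{a,b},{a,b,e},{a,b,f}}
  W35: {{a,f},{a,b,f},{a,c,f}}
  W45: {{a,e},{a,b,e}}
  W46: {{d,e},{c,d,e}}
  W56: {{a,d}}
  W135: {{a,c,f}}
  W146: {{c,d,e}}
  W235: {{a,b,f}}
  W245: {{a,b,e}}
C dims 6,12,4; δ0: rk 5, SNF 1^5; δ1: rk 4, SNF 1^4
Ȟ^0 = (6 − 5) − 0 = 1, so Ȟ^0 ≅ Z
Ȟ^1 = (12 − 4) − 5 = 3, so Ȟ^1 ≅ Z^3
Ȟ^2 = (4 − 0) − 4 = 0, so Ȟ^2 ≅ 0


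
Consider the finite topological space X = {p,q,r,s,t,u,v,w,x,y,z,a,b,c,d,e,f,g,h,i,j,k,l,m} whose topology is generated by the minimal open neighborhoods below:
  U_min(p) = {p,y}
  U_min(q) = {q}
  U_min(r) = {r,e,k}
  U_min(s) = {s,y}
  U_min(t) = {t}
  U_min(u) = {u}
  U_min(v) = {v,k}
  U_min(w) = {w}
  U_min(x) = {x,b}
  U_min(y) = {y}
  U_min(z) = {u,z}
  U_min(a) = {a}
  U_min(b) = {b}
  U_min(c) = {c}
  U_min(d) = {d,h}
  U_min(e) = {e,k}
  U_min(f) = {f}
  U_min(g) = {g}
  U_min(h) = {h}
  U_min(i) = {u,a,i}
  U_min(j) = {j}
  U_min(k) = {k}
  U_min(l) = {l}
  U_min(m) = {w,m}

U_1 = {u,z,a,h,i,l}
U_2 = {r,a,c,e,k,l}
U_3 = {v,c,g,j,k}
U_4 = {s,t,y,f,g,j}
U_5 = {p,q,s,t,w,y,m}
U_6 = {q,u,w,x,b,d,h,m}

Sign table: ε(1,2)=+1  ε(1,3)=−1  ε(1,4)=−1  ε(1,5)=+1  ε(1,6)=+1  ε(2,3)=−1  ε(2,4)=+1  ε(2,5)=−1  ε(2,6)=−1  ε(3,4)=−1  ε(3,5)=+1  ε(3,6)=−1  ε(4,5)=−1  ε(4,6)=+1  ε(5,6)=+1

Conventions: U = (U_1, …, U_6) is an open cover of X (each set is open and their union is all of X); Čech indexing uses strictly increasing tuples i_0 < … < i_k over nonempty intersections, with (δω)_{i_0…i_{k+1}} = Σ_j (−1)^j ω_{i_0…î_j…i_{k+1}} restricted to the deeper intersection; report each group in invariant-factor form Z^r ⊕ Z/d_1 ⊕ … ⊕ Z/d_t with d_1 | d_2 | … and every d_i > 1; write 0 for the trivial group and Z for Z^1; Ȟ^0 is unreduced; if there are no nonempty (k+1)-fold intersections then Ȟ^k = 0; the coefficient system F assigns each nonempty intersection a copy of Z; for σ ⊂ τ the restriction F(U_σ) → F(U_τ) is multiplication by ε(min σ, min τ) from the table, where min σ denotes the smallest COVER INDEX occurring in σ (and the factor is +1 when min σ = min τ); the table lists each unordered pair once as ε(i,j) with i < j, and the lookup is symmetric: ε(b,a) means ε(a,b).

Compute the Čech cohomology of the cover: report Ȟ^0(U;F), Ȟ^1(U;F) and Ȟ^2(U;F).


Ȟ^0 = 0; Ȟ^1 = Z/2; Ȟ^2 = 0

nerve of the cover:
  U12={a,l} U16={u,h} U23={c,k} U34={g,j} U45={s,t,y} U56={q,w,m}
C dims 6,6; δ0: rk 6, SNF 1^5·2
Ȟ^0 = (6 − 6) − 0 = 0, so Ȟ^0 ≅ 0
Ȟ^1 = (6 − 0) − 6 = 0 plus torsion [2], so Ȟ^1 ≅ Z/2
Ȟ^2 = (0 − 0) − 0 = 0, so Ȟ^2 ≅ 0


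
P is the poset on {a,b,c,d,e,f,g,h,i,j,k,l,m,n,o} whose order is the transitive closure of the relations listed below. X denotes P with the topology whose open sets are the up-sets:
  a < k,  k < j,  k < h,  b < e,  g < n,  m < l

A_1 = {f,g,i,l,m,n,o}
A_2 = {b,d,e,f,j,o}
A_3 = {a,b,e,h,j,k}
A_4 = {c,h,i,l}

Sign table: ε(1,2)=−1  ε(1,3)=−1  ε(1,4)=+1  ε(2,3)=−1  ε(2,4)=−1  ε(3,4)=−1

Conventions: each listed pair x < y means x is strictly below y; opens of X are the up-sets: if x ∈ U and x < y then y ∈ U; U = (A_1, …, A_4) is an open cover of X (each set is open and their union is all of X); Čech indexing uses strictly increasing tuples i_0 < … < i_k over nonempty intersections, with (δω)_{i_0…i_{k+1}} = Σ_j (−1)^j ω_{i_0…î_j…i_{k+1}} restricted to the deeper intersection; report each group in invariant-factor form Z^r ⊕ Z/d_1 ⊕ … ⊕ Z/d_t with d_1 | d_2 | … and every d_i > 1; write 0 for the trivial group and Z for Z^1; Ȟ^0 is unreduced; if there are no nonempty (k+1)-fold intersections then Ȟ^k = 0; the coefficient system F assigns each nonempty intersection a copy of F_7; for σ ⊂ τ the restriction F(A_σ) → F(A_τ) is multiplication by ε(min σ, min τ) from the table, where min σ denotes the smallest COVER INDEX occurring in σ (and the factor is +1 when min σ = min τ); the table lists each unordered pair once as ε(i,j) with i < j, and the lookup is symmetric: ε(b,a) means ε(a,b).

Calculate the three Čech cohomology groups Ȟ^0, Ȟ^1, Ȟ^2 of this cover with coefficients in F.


Ȟ^0 = 0, Ȟ^1 = 0 and Ȟ^2 = 0

nerve simplices:
  A12={f,o} A14={i,l} A23={b,e,j} A34={h}
C dims 4,4; δ0: rk_F7 4
degree 0: 4−4−0 = 0 → Ȟ^0 ≅ 0
degree 1: 4−0−4 = 0 → Ȟ^1 ≅ 0
degree 2: 0−0−0 = 0 → Ȟ^2 ≅ 0


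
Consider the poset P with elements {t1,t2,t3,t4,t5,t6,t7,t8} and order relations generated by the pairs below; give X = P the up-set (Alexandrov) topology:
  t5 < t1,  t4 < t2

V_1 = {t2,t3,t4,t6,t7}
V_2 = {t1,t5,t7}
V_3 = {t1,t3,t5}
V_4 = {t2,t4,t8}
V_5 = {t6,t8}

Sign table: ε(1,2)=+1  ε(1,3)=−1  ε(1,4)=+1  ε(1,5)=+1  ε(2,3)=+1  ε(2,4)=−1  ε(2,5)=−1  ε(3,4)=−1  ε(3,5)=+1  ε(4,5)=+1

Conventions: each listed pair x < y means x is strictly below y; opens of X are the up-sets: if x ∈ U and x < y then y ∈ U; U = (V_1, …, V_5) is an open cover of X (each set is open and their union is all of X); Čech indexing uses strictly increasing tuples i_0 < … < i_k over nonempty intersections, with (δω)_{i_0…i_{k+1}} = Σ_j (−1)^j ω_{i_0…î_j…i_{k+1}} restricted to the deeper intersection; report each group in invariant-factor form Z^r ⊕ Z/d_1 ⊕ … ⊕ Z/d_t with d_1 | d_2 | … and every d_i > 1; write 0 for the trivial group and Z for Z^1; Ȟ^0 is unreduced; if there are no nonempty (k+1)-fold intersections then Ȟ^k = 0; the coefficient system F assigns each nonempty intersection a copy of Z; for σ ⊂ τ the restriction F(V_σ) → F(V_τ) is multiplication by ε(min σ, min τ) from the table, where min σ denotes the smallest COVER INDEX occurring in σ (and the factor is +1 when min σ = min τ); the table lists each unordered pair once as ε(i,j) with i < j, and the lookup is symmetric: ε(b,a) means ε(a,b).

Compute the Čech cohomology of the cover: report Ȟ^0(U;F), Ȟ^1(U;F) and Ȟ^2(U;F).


Ȟ^0 ≅ 0, Ȟ^1 ≅ Z ⊕ Z/2 and Ȟ^2 ≅ 0

cover nerve:
  V12={t7} V13={t3} V14={t2,t4} V15={t6} V23={t1,t5} V45={t8}
C dims 5,6; δ0: rk 5, SNF 1^4·2
Ȟ^0: (5−5)−0=0 ⇒ 0
Ȟ^1: (6−0)−5=1 plus torsion [2] ⇒ Z ⊕ Z/2
Ȟ^2: (0−0)−0=0 ⇒ 0


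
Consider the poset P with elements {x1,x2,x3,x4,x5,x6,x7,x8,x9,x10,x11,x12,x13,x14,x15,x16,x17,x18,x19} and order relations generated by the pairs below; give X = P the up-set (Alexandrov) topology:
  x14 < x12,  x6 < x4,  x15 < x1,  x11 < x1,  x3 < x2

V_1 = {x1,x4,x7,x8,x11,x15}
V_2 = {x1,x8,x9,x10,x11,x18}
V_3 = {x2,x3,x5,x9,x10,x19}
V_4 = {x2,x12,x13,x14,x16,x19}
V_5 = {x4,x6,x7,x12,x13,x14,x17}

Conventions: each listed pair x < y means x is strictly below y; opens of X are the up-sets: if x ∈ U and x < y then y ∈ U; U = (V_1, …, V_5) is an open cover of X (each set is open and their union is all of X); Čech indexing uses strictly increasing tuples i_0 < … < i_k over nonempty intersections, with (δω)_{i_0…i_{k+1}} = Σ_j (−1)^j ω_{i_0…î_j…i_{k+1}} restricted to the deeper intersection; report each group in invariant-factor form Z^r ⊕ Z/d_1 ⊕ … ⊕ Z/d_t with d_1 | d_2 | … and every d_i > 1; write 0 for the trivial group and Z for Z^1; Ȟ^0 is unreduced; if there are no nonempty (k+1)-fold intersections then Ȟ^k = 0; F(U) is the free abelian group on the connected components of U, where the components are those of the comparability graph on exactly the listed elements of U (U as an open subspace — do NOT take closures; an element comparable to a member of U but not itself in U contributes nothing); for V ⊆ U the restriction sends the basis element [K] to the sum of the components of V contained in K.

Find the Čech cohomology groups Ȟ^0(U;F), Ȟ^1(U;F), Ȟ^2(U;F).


Ȟ^0 = Z^14, Ȟ^1 = 0, Ȟ^2 = 0

nonempty overlaps:
  V12={x1,x8,x11} V15={x4,x7} V23={x9,x10} V34={x2,x19} V45={x12,x13,x14}
components per intersection:
  V1: {x1,x11,x15} {x4} {x7} {x8}
  V2: {x1,x11} {x8} {x9} {x10} {x18}
  V3: {x2,x3} {x5} {x9} {x10} {x19}
  V4: {x2} {x12,x14} {x13} {x16} {x19}
  V5: {x4,x6} {x7} {x12,x14} {x13} {x17}
  V12: {x1,x11} {x8}
  V15: {x4} {x7}
  V23: {x9} {x10}
  V34: {x2} {x19}
  V45: {x12,x14} {x13}
C dims 24,10; δ0: rk 10, SNF 1^10
degree 0: 24−10−0 = 14 → Ȟ^0 ≅ Z^14
degree 1: 10−0−10 = 0 → Ȟ^1 ≅ 0
degree 2: 0−0−0 = 0 → Ȟ^2 ≅ 0


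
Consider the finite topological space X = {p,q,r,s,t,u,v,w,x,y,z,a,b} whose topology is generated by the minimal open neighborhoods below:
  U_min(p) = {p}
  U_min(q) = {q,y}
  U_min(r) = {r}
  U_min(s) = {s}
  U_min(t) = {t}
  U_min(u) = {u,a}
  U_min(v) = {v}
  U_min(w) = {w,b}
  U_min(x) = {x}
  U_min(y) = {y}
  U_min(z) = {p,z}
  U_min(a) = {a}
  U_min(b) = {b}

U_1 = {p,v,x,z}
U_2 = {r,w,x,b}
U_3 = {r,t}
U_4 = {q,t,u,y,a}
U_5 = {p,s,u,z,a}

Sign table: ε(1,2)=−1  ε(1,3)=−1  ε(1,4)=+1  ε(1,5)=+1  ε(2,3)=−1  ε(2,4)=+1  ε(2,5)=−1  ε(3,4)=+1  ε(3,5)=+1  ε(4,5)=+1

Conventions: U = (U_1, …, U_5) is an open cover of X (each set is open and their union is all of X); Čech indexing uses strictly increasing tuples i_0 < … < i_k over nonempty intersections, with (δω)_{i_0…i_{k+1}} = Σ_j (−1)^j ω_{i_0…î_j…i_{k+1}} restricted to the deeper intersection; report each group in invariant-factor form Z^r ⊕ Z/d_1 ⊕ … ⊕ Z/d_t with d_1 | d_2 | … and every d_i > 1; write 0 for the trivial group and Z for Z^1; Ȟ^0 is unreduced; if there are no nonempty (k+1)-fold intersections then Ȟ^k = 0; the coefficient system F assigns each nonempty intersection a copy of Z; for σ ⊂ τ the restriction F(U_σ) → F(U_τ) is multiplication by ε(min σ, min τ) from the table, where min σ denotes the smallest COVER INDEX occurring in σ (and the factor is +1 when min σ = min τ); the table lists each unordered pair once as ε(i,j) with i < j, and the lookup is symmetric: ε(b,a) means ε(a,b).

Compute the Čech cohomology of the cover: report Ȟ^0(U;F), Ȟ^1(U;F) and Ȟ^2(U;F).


cover nerve:
  U12={x} U15={p,z} U23={r} U34={t} U45={u,a}
C dims 5,5; δ0: rk 4, SNF 1^4
Ȟ^0: (5−4)−0=1 ⇒ Z
Ȟ^1: (5−0)−4=1 ⇒ Z
Ȟ^2: (0−0)−0=0 ⇒ 0

Ȟ^0 ≅ Z, Ȟ^1 ≅ Z, Ȟ^2 ≅ 0


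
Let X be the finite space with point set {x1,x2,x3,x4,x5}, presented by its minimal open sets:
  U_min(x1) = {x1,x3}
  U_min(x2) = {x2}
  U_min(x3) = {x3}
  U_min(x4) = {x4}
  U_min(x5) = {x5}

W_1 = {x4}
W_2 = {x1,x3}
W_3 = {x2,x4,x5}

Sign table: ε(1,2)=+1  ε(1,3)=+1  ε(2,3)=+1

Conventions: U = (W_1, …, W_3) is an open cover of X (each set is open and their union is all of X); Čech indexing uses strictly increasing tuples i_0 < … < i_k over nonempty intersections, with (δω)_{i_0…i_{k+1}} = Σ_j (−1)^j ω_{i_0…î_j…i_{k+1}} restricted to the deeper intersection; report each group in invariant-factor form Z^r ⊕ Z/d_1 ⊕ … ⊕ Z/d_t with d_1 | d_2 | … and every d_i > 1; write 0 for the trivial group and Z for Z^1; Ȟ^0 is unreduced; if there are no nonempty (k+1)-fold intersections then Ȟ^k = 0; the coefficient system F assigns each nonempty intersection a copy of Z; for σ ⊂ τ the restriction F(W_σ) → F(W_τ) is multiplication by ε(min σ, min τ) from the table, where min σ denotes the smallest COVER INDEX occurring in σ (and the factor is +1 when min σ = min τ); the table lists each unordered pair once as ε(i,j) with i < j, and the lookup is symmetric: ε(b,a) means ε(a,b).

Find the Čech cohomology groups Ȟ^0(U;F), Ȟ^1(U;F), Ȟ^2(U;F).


nonempty intersections:
  W13={x4}
C dims 3,1; δ0: rk 1, SNF 1^1
Ȟ^0: (3−1)−0=2 ⇒ Z^2
Ȟ^1: (1−0)−1=0 ⇒ 0
Ȟ^2: (0−0)−0=0 ⇒ 0

Ȟ^0(U;F) ≅ Z^2,  Ȟ^1(U;F) ≅ 0,  Ȟ^2(U;F) ≅ 0


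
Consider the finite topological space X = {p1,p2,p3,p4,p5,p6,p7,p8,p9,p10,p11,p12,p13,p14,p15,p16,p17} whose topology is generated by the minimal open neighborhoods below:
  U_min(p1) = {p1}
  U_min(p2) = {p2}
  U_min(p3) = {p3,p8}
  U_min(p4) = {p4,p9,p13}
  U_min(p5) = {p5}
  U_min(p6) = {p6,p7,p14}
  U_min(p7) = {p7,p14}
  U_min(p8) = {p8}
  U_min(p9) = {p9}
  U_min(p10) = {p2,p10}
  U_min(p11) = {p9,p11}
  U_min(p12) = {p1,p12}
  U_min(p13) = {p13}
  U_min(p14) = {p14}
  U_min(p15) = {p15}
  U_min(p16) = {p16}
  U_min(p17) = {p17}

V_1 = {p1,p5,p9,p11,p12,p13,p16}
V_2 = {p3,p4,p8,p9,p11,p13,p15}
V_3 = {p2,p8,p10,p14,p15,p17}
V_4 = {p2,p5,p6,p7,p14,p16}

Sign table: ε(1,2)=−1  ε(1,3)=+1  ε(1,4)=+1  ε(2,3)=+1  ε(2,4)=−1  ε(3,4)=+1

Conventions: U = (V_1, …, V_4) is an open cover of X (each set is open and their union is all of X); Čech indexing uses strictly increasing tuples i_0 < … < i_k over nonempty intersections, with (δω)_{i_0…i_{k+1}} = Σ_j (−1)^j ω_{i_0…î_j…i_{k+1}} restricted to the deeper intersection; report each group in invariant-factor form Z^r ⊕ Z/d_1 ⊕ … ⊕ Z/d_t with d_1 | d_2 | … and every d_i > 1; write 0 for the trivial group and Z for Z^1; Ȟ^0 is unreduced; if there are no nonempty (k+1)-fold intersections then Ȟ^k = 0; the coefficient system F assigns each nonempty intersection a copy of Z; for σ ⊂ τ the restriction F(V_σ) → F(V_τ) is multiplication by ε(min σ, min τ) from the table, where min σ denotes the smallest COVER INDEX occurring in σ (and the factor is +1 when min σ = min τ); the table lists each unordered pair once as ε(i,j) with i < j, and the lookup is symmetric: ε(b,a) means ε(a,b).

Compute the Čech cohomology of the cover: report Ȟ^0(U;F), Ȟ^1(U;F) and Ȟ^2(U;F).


nonempty intersections:
  V12={p9,p11,p13} V14={p5,p16} V23={p8,p15} V34={p2,p14}
C dims 4,4; δ0: rk 4, SNF 1^3·2
Ȟ^0: (4−4)−0=0 ⇒ 0
Ȟ^1: (4−0)−4=0 plus torsion [2] ⇒ Z/2
Ȟ^2: (0−0)−0=0 ⇒ 0

Ȟ^0 = 0, Ȟ^1 = Z/2 and Ȟ^2 = 0


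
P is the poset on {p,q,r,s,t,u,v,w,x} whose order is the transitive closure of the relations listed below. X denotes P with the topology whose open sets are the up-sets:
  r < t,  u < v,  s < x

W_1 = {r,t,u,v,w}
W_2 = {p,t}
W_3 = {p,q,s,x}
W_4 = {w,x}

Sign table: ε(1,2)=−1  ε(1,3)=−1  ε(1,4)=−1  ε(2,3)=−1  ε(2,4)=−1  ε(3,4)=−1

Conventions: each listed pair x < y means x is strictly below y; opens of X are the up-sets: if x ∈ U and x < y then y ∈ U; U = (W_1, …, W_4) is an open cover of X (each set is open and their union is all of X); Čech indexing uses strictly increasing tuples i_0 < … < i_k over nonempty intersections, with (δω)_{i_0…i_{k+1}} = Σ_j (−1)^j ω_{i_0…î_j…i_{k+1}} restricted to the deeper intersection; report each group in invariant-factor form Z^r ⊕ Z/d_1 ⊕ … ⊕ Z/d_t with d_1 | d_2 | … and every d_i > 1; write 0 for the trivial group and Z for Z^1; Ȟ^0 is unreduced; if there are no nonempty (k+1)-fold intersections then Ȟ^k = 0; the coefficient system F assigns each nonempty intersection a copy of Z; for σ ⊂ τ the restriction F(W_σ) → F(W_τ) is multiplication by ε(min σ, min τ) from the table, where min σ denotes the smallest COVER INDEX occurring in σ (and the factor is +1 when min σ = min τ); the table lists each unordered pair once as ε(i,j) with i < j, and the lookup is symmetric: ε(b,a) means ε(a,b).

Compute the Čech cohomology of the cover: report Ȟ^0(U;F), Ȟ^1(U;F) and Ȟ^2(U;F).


Ȟ^0 = Z,  Ȟ^1 = Z,  Ȟ^2 = 0

nerve simplices:
  W12={t} W14={w} W23={p} W34={x}
C dims 4,4; δ0: rk 3, SNF 1^3
degree 0: 4−3−0 = 1 → Ȟ^0 ≅ Z
degree 1: 4−0−3 = 1 → Ȟ^1 ≅ Z
degree 2: 0−0−0 = 0 → Ȟ^2 ≅ 0


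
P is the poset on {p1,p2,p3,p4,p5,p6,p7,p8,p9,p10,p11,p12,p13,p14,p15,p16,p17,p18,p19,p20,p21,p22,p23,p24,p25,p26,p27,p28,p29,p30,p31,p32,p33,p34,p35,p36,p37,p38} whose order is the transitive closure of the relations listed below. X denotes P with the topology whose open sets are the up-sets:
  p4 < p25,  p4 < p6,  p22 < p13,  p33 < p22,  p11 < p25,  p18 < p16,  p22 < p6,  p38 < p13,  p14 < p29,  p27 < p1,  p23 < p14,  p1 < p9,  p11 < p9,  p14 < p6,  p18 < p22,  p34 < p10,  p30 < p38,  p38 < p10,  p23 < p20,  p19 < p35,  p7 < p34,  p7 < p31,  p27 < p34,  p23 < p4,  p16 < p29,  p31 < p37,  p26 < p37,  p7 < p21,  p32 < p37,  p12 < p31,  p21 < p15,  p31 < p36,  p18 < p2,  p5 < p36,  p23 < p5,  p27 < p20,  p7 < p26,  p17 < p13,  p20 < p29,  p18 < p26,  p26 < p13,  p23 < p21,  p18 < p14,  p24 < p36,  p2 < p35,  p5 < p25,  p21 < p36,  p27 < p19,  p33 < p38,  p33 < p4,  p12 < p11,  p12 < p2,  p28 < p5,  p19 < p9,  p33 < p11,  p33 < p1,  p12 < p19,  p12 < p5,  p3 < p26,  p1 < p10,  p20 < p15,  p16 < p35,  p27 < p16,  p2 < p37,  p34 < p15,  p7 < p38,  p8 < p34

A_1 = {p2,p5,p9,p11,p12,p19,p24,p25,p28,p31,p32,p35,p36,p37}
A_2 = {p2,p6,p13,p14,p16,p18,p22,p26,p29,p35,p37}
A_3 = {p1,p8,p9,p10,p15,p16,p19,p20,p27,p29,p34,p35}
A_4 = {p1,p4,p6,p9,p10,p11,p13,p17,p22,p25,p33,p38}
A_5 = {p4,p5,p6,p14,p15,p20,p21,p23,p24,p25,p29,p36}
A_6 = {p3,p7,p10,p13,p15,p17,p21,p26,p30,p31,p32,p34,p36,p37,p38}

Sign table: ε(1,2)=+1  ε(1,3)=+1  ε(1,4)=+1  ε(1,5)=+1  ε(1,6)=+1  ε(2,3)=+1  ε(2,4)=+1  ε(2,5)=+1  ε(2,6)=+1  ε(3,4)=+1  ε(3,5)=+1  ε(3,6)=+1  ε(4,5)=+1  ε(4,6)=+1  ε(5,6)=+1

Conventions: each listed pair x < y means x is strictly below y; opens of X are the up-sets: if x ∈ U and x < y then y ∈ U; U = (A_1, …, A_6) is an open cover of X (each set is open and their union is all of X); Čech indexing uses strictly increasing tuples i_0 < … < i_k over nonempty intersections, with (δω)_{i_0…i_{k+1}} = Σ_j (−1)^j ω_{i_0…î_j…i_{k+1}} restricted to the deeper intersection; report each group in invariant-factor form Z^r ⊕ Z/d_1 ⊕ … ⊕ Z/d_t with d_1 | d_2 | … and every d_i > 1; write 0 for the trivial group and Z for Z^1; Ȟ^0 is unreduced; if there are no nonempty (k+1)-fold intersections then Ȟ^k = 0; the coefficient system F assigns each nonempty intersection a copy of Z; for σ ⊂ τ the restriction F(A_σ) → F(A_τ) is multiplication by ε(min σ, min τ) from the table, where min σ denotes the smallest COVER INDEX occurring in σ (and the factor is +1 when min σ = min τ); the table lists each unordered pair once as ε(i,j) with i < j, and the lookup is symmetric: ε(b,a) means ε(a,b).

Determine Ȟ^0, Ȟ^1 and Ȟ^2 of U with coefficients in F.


nonempty intersections:
  A12={p2,p35,p37} A13={p9,p19,p35} A14={p9,p11,p25} A15={p5,p24,p25,p36} A16={p31,p32,p36,p37} A23={p16,p29,p35} A24={p6,p13,p22} A25={p6,p14,p29} A26={p13,p26,p37} A34={p1,p9,p10} A35={p15,p20,p29} A36={p10,p15,p34} A45={p4,p6,p25} A46={p10,p13,p17,p38} A56={p15,p21,p36}
  A123={p35} A126={p37} A134={p9} A145={p25} A156={p36} A235={p29} A245={p6} A246={p13} A346={p10} A356={p15}
C dims 6,15,10; δ0: rk 5, SNF 1^5; δ1: rk 10, SNF 1^9·2
Ȟ^0: (6−5)−0=1 ⇒ Z
Ȟ^1: (15−10)−5=0 ⇒ 0
Ȟ^2: (10−0)−10=0 plus torsion [2] ⇒ Z/2

Ȟ^0 ≅ Z, Ȟ^1 ≅ 0, Ȟ^2 ≅ Z/2


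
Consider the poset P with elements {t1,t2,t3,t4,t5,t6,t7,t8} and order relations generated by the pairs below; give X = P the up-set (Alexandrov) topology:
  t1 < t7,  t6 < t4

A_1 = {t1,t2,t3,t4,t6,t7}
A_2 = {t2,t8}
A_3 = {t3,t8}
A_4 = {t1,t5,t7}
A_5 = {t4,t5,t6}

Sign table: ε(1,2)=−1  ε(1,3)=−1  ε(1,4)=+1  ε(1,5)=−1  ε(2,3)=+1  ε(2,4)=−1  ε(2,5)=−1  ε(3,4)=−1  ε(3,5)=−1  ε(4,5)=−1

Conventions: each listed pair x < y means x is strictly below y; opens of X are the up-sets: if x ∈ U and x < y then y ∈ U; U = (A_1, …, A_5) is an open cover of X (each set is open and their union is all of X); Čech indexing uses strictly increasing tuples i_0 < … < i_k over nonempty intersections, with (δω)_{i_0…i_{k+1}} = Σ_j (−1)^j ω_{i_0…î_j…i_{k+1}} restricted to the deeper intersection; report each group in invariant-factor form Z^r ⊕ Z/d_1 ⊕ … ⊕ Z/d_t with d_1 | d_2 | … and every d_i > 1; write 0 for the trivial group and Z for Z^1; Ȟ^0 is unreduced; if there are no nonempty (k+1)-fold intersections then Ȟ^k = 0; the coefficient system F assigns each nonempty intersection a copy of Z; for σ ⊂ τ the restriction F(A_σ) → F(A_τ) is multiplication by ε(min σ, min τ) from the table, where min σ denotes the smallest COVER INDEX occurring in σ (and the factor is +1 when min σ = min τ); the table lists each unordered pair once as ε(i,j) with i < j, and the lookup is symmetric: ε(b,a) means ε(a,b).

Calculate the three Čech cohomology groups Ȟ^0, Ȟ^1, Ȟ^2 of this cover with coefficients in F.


cover nerve:
  A12={t2} A13={t3} A14={t1,t7} A15={t4,t6} A23={t8} A45={t5}
C dims 5,6; δ0: rk 4, SNF 1^4
Ȟ^0: (5−4)−0=1 ⇒ Z
Ȟ^1: (6−0)−4=2 ⇒ Z^2
Ȟ^2: (0−0)−0=0 ⇒ 0

Ȟ^0(U;F) ≅ Z; Ȟ^1(U;F) ≅ Z^2; Ȟ^2(U;F) ≅ 0


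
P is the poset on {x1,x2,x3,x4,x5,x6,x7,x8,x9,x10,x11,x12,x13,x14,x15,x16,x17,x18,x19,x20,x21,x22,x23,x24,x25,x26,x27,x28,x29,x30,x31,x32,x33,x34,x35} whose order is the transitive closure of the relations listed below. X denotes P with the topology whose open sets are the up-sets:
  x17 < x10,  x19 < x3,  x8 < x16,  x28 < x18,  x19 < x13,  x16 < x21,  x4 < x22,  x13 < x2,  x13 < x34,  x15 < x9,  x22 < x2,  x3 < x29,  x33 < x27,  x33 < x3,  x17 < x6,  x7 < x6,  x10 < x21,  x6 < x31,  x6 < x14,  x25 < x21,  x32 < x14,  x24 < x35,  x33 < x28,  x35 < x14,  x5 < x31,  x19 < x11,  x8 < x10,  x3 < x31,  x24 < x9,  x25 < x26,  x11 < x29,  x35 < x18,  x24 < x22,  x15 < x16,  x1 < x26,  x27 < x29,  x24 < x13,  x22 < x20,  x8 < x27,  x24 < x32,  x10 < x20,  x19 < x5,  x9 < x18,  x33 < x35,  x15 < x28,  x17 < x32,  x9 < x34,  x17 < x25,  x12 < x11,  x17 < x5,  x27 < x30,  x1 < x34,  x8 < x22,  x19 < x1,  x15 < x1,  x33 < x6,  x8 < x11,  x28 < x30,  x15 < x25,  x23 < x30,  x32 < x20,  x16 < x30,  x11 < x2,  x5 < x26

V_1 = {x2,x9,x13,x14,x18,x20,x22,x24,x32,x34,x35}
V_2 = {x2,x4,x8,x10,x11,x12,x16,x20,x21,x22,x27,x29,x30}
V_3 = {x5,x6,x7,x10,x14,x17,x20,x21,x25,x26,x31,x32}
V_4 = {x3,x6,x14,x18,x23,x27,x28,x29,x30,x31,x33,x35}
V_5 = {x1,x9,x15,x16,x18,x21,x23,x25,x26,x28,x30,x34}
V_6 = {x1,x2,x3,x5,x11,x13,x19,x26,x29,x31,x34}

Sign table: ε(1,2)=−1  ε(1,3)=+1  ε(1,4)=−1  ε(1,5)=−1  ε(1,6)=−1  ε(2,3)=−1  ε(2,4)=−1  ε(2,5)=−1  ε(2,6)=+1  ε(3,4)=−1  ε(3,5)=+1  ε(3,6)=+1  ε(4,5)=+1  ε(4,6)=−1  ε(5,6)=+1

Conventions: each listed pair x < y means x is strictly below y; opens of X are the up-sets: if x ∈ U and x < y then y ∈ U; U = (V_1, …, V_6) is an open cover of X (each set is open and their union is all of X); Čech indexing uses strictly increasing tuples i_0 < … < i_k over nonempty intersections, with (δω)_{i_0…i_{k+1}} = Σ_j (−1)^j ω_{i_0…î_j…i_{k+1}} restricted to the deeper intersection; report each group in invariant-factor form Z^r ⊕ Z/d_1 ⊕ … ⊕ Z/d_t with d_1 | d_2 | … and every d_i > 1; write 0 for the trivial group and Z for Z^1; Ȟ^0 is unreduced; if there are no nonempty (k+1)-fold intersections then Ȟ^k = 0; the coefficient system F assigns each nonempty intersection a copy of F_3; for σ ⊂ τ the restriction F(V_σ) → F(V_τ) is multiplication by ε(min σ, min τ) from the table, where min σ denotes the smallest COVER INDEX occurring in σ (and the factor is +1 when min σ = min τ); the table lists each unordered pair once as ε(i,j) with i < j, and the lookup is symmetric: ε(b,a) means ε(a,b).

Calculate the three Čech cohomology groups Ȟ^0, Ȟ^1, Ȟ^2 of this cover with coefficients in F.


Ȟ^0 = 0; Ȟ^1 = 0; Ȟ^2 = Z/3

nerve simplices:
  V12={x2,x20,x22} V13={x14,x20,x32} V14={x14,x18,x35} V15={x9,x18,x34} V16={x2,x13,x34} V23={x10,x20,x21} V24={x27,x29,x30} V25={x16,x21,x30} V26={x2,x11,x29} V34={x6,x14,x31} V35={x21,x25,x26} V36={x5,x26,x31} V45={x18,x23,x28,x30} V46={x3,x29,x31} V56={x1,x26,x34}
  V123={x20} V126={x2} V134={x14} V145={x18} V156={x34} V235={x21} V245={x30} V246={x29} V346={x31} V356={x26}
C dims 6,15,10; δ0: rk_F3 6; δ1: rk_F3 9
degree 0: 6−6−0 = 0 → Ȟ^0 ≅ 0
degree 1: 15−9−6 = 0 → Ȟ^1 ≅ 0
degree 2: 10−0−9 = 1 → Ȟ^2 ≅ Z/3


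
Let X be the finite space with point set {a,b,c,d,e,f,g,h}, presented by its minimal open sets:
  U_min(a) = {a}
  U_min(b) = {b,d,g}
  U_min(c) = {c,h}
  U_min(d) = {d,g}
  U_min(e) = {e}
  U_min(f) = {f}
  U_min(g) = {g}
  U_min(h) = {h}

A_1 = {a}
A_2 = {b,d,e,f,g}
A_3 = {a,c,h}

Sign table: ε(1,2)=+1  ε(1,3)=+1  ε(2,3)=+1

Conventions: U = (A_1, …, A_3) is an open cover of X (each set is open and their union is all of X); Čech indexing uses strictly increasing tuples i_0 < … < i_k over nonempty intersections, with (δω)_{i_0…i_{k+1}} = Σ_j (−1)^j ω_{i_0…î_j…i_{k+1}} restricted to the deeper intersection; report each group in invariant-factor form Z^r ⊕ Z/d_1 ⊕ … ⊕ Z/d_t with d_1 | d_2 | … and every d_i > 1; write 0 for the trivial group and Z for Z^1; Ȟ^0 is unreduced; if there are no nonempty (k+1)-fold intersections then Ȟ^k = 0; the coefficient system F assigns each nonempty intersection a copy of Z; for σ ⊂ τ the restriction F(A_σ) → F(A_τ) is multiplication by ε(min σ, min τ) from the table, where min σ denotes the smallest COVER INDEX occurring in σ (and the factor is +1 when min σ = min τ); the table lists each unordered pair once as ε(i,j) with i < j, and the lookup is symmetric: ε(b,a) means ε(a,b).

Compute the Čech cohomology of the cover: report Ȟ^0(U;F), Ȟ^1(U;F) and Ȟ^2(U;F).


Ȟ^0 = Z^2,  Ȟ^1 = 0,  Ȟ^2 = 0

intersection data:
  A13={a}
C dims 3,1; δ0: rk 1, SNF 1^1
Ȟ^0 = (3 − 1) − 0 = 2, so Ȟ^0 ≅ Z^2
Ȟ^1 = (1 − 0) − 1 = 0, so Ȟ^1 ≅ 0
Ȟ^2 = (0 − 0) − 0 = 0, so Ȟ^2 ≅ 0


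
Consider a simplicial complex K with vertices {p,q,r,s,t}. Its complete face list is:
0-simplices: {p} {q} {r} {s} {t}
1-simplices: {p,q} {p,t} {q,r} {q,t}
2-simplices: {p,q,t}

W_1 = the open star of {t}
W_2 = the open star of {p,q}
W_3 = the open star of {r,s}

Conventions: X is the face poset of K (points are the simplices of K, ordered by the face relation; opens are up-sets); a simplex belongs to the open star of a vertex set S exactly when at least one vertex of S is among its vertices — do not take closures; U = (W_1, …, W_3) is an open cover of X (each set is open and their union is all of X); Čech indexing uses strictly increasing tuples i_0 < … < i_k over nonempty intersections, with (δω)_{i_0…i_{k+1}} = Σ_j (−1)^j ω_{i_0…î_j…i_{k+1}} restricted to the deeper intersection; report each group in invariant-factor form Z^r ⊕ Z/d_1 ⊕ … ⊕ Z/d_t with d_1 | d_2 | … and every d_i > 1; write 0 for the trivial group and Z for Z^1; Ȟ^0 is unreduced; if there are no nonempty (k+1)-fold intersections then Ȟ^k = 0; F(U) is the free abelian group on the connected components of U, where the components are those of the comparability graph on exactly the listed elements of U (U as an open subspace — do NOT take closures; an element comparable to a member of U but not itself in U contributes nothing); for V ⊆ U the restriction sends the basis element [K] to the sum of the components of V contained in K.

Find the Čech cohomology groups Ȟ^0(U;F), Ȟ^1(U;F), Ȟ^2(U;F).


Ȟ^0 ≅ Z^2; Ȟ^1 ≅ 0; Ȟ^2 ≅ 0

cover nerve:
  W1={{t},{p,t},{q,t},{p,q,t}} W2={{p},{q},{p,q},{p,t},{q,r},{q,t},{p,q,t}} W3={{r},{s},{q,r}}
  W12={{p,t},{q,t},{p,q,t}} W23={{q,r}}
components per intersection:
  W1: {{t},{p,t},{q,t},{p,q,t}}
  W2: {{p},{q},{p,q},{p,t},{q,r},{q,t},{p,q,t}}
  W3: {{r},{q,r}} {{s}}
  W12: {{p,t},{q,t},{p,q,t}}
  W23: {{q,r}}
C dims 4,2; δ0: rk 2, SNF 1^2
Ȟ^0: (4−2)−0=2 ⇒ Z^2
Ȟ^1: (2−0)−2=0 ⇒ 0
Ȟ^2: (0−0)−0=0 ⇒ 0


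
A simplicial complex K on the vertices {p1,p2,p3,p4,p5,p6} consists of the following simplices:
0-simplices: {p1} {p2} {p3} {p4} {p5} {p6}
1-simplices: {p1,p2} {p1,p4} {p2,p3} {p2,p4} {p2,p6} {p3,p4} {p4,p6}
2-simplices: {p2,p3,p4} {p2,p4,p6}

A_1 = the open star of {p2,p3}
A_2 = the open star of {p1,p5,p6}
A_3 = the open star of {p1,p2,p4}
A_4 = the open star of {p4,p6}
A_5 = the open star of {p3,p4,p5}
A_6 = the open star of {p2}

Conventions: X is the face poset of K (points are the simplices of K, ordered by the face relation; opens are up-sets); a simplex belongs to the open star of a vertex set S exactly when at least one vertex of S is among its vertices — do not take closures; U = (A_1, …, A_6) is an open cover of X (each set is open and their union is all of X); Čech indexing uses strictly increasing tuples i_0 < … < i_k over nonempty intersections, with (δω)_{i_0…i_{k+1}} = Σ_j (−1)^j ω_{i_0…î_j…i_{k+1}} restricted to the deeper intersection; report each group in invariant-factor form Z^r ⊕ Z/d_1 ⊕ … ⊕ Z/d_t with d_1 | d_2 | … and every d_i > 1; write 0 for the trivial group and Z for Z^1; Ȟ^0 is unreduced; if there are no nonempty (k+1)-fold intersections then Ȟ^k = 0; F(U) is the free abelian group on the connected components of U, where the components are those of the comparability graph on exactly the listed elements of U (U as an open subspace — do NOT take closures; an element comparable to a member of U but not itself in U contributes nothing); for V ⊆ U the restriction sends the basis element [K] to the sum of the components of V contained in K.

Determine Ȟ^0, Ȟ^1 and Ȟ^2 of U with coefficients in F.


Ȟ^0 = Z^2,  Ȟ^1 = 0,  Ȟ^2 = 0

nonempty overlaps:
  A1={{p2},{p3},{p1,p2},{p2,p3},{p2,p4},{p2,p6},{p3,p4},{p2,p3,p4},{p2,p4,p6}} A2={{p1},{p5},{p6},{p1,p2},{p1,p4},{p2,p6},{p4,p6},{p2,p4,p6}} A3={{p1},{p2},{p4},{p1,p2},{p1,p4},{p2,p3},{p2,p4},{p2,p6},{p3,p4},{p4,p6},{p2,p3,p4},{p2,p4,p6}} A4={{p4},{p6},{p1,p4},{p2,p4},{p2,p6},{p3,p4},{p4,p6},{p2,p3,p4},{p2,p4,p6}} A5={{p3},{p4},{p5},{p1,p4},{p2,p3},{p2,p4},{p3,p4},{p4,p6},{p2,p3,p4},{p2,p4,p6}} A6={{p2},{p1,p2},{p2,p3},{p2,p4},{p2,p6},{p2,p3,p4},{p2,p4,p6}}
  A12={{p1,p2},{p2,p6},{p2,p4,p6}} A13={{p2},{p1,p2},{p2,p3},{p2,p4},{p2,p6},{p3,p4},{p2,p3,p4},{p2,p4,p6}} A14={{p2,p4},{p2,p6},{p3,p4},{p2,p3,p4},{p2,p4,p6}} A15={{p3},{p2,p3},{p2,p4},{p3,p4},{p2,p3,p4},{p2,p4,p6}} A16={{p2},{p1,p2},{p2,p3},{p2,p4},{p2,p6},{p2,p3,p4},{p2,p4,p6}} A23={{p1},{p1,p2},{p1,p4},{p2,p6},{p4,p6},{p2,p4,p6}} A24={{p6},{p1,p4},{p2,p6},{p4,p6},{p2,p4,p6}} A25={{p5},{p1,p4},{p4,p6},{p2,p4,p6}} A26={{p1,p2},{p2,p6},{p2,p4,p6}} A34={{p4},{p1,p4},{p2,p4},{p2,p6},{p3,p4},{p4,p6},{p2,p3,p4},{p2,p4,p6}} A35={{p4},{p1,p4},{p2,p3},{p2,p4},{p3,p4},{p4,p6},{p2,p3,p4},{p2,p4,p6}} A36={{p2},{p1,p2},{p2,p3},{p2,p4},{p2,p6},{p2,p3,p4},{p2,p4,p6}} A45={{p4},{p1,p4},{p2,p4},{p3,p4},{p4,p6},{p2,p3,p4},{p2,p4,p6}} A46={{p2,p4},{p2,p6},{p2,p3,p4},{p2,p4,p6}} A56={{p2,p3},{p2,p4},{p2,p3,p4},{p2,p4,p6}}
  A123={{p1,p2},{p2,p6},{p2,p4,p6}} A124={{p2,p6},{p2,p4,p6}} A125={{p2,p4,p6}} A126={{p1,p2},{p2,p6},{p2,p4,p6}} A134={{p2,p4},{p2,p6},{p3,p4},{p2,p3,p4},{p2,p4,p6}} A135={{p2,p3},{p2,p4},{p3,p4},{p2,p3,p4},{p2,p4,p6}} A136={{p2},{p1,p2},{p2,p3},{p2,p4},{p2,p6},{p2,p3,p4},{p2,p4,p6}} A145={{p2,p4},{p3,p4},{p2,p3,p4},{p2,p4,p6}} A146={{p2,p4},{p2,p6},{p2,p3,p4},{p2,p4,p6}} A156={{p2,p3},{p2,p4},{p2,p3,p4},{p2,p4,p6}} A234={{p1,p4},{p2,p6},{p4,p6},{p2,p4,p6}} A235={{p1,p4},{p4,p6},{p2,p4,p6}} A236={{p1,p2},{p2,p6},{p2,p4,p6}} A245={{p1,p4},{p4,p6},{p2,p4,p6}} A246={{p2,p6},{p2,p4,p6}} A256={{p2,p4,p6}} A345={{p4},{p1,p4},{p2,p4},{p3,p4},{p4,p6},{p2,p3,p4},{p2,p4,p6}} A346={{p2,p4},{p2,p6},{p2,p3,p4},{p2,p4,p6}} A356={{p2,p3},{p2,p4},{p2,p3,p4},{p2,p4,p6}} A456={{p2,p4},{p2,p3,p4},{p2,p4,p6}}
  A1234={{p2,p6},{p2,p4,p6}} A1235={{p2,p4,p6}} A1236={{p1,p2},{p2,p6},{p2,p4,p6}} A1245={{p2,p4,p6}} A1246={{p2,p6},{p2,p4,p6}} A1256={{p2,p4,p6}} A1345={{p2,p4},{p3,p4},{p2,p3,p4},{p2,p4,p6}} A1346={{p2,p4},{p2,p6},{p2,p3,p4},{p2,p4,p6}} A1356={{p2,p3},{p2,p4},{p2,p3,p4},{p2,p4,p6}} A1456={{p2,p4},{p2,p3,p4},{p2,p4,p6}} A2345={{p1,p4},{p4,p6},{p2,p4,p6}} A2346={{p2,p6},{p2,p4,p6}} A2356={{p2,p4,p6}} A2456={{p2,p4,p6}} A3456={{p2,p4},{p2,p3,p4},{p2,p4,p6}}
  A12345={{p2,p4,p6}} A12346={{p2,p6},{p2,p4,p6}} A12356={{p2,p4,p6}} A12456={{p2,p4,p6}} A13456={{p2,p4},{p2,p3,p4},{p2,p4,p6}} A23456={{p2,p4,p6}}
  A123456={{p2,p4,p6}}
components per intersection:
  A1: {{p2},{p3},{p1,p2},{p2,p3},{p2,p4},{p2,p6},{p3,p4},{p2,p3,p4},{p2,p4,p6}}
  A2: {{p1},{p1,p2},{p1,p4}} {{p5}} {{p6},{p2,p6},{p4,p6},{p2,p4,p6}}
  A3: {{p1},{p2},{p4},{p1,p2},{p1,p4},{p2,p3},{p2,p4},{p2,p6},{p3,p4},{p4,p6},{p2,p3,p4},{p2,p4,p6}}
  A4: {{p4},{p6},{p1,p4},{p2,p4},{p2,p6},{p3,p4},{p4,p6},{p2,p3,p4},{p2,p4,p6}}
  A5: {{p3},{p4},{p1,p4},{p2,p3},{p2,p4},{p3,p4},{p4,p6},{p2,p3,p4},{p2,p4,p6}} {{p5}}
  A6: {{p2},{p1,p2},{p2,p3},{p2,p4},{p2,p6},{p2,p3,p4},{p2,p4,p6}}
  A12: {{p1,p2}} {{p2,p6},{p2,p4,p6}}
  A13: {{p2},{p1,p2},{p2,p3},{p2,p4},{p2,p6},{p3,p4},{p2,p3,p4},{p2,p4,p6}}
  A14: {{p2,p4},{p2,p6},{p3,p4},{p2,p3,p4},{p2,p4,p6}}
  A15: {{p3},{p2,p3},{p2,p4},{p3,p4},{p2,p3,p4},{p2,p4,p6}}
  A16: {{p2},{p1,p2},{p2,p3},{p2,p4},{p2,p6},{p2,p3,p4},{p2,p4,p6}}
  A23: {{p1},{p1,p2},{p1,p4}} {{p2,p6},{p4,p6},{p2,p4,p6}}
  A24: {{p6},{p2,p6},{p4,p6},{p2,p4,p6}} {{p1,p4}}
  A25: {{p5}} {{p1,p4}} {{p4,p6},{p2,p4,p6}}
  A26: {{p1,p2}} {{p2,p6},{p2,p4,p6}}
  A34: {{p4},{p1,p4},{p2,p4},{p2,p6},{p3,p4},{p4,p6},{p2,p3,p4},{p2,p4,p6}}
  A35: {{p4},{p1,p4},{p2,p3},{p2,p4},{p3,p4},{p4,p6},{p2,p3,p4},{p2,p4,p6}}
  A36: {{p2},{p1,p2},{p2,p3},{p2,p4},{p2,p6},{p2,p3,p4},{p2,p4,p6}}
  A45: {{p4},{p1,p4},{p2,p4},{p3,p4},{p4,p6},{p2,p3,p4},{p2,p4,p6}}
  A46: {{p2,p4},{p2,p6},{p2,p3,p4},{p2,p4,p6}}
  A56: {{p2,p3},{p2,p4},{p2,p3,p4},{p2,p4,p6}}
  A123: {{p1,p2}} {{p2,p6},{p2,p4,p6}}
  A124: {{p2,p6},{p2,p4,p6}}
  A125: {{p2,p4,p6}}
  A126: {{p1,p2}} {{p2,p6},{p2,p4,p6}}
  A134: {{p2,p4},{p2,p6},{p3,p4},{p2,p3,p4},{p2,p4,p6}}
  A135: {{p2,p3},{p2,p4},{p3,p4},{p2,p3,p4},{p2,p4,p6}}
  A136: {{p2},{p1,p2},{p2,p3},{p2,p4},{p2,p6},{p2,p3,p4},{p2,p4,p6}}
  A145: {{p2,p4},{p3,p4},{p2,p3,p4},{p2,p4,p6}}
  A146: {{p2,p4},{p2,p6},{p2,p3,p4},{p2,p4,p6}}
  A156: {{p2,p3},{p2,p4},{p2,p3,p4},{p2,p4,p6}}
  A234: {{p1,p4}} {{p2,p6},{p4,p6},{p2,p4,p6}}
  A235: {{p1,p4}} {{p4,p6},{p2,p4,p6}}
  A236: {{p1,p2}} {{p2,p6},{p2,p4,p6}}
  A245: {{p1,p4}} {{p4,p6},{p2,p4,p6}}
  A246: {{p2,p6},{p2,p4,p6}}
  A256: {{p2,p4,p6}}
  A345: {{p4},{p1,p4},{p2,p4},{p3,p4},{p4,p6},{p2,p3,p4},{p2,p4,p6}}
  A346: {{p2,p4},{p2,p6},{p2,p3,p4},{p2,p4,p6}}
  A356: {{p2,p3},{p2,p4},{p2,p3,p4},{p2,p4,p6}}
  A456: {{p2,p4},{p2,p3,p4},{p2,p4,p6}}
  A1234: {{p2,p6},{p2,p4,p6}}
  A1235: {{p2,p4,p6}}
  A1236: {{p1,p2}} {{p2,p6},{p2,p4,p6}}
  A1245: {{p2,p4,p6}}
  A1246: {{p2,p6},{p2,p4,p6}}
  A1256: {{p2,p4,p6}}
  A1345: {{p2,p4},{p3,p4},{p2,p3,p4},{p2,p4,p6}}
  A1346: {{p2,p4},{p2,p6},{p2,p3,p4},{p2,p4,p6}}
  A1356: {{p2,p3},{p2,p4},{p2,p3,p4},{p2,p4,p6}}
  A1456: {{p2,p4},{p2,p3,p4},{p2,p4,p6}}
  A2345: {{p1,p4}} {{p4,p6},{p2,p4,p6}}
  A2346: {{p2,p6},{p2,p4,p6}}
  A2356: {{p2,p4,p6}}
  A2456: {{p2,p4,p6}}
  A3456: {{p2,p4},{p2,p3,p4},{p2,p4,p6}}
  A12345: {{p2,p4,p6}}
  A12346: {{p2,p6},{p2,p4,p6}}
  A12356: {{p2,p4,p6}}
  A12456: {{p2,p4,p6}}
  A13456: {{p2,p4},{p2,p3,p4},{p2,p4,p6}}
  A23456: {{p2,p4,p6}}
  A123456: {{p2,p4,p6}}
C dims 9,21,26,17; δ0: rk 7, SNF 1^7; δ1: rk 14, SNF 1^14; δ2: rk 12, SNF 1^12
degree 0: 9−7−0 = 2 → Ȟ^0 ≅ Z^2
degree 1: 21−14−7 = 0 → Ȟ^1 ≅ 0
degree 2: 26−12−14 = 0 → Ȟ^2 ≅ 0
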